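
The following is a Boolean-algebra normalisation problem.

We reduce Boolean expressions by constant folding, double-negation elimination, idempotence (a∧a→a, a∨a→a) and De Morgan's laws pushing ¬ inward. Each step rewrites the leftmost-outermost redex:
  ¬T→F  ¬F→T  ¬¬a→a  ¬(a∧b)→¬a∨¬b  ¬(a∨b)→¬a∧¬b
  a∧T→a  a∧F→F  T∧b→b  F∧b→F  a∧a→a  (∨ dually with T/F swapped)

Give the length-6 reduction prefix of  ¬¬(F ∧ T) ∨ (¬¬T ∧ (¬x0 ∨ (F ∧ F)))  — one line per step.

Answer: after 6 steps: ¬x0 ∨ F

Working:
  start: ¬¬(F ∧ T) ∨ (¬¬T ∧ (¬x0 ∨ (F ∧ F)))
  [1] (F ∧ T) ∨ (¬¬T ∧ (¬x0 ∨ (F ∧ F)))
  [2] F ∨ (¬¬T ∧ (¬x0 ∨ (F ∧ F)))
  [3] ¬¬T ∧ (¬x0 ∨ (F ∧ F))
  [4] T ∧ (¬x0 ∨ (F ∧ F))
  [5] ¬x0 ∨ (F ∧ F)
  [6] ¬x0 ∨ F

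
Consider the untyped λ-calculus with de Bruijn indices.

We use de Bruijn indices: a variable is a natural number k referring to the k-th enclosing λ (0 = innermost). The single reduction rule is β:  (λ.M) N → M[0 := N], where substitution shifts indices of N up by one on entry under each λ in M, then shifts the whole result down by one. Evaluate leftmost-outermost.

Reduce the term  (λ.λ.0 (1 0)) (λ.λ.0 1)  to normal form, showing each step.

Answer: normal form = λ.0 (λ.0 1)  (in 2 steps)

Derivation:
  start: (λ.λ.0 (1 0)) (λ.λ.0 1)
  step 1: λ.0 ((λ.λ.0 1) 0)
  step 2: λ.0 (λ.0 1)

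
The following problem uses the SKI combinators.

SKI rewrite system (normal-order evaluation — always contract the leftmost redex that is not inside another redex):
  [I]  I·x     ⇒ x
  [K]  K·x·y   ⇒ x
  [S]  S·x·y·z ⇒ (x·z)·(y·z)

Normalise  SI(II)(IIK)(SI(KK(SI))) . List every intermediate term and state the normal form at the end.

Answer: normal form = K  (in 9 steps)

Working:
  start: SI(II)(IIK)(SI(KK(SI)))
  step 1: I(IIK)(II(IIK))(SI(KK(SI)))
  step 2: IIK(II(IIK))(SI(KK(SI)))
  step 3: IK(II(IIK))(SI(KK(SI)))
  step 4: K(II(IIK))(SI(KK(SI)))
  step 5: II(IIK)
  step 6: I(IIK)
  step 7: IIK
  step 8: IK
  step 9: K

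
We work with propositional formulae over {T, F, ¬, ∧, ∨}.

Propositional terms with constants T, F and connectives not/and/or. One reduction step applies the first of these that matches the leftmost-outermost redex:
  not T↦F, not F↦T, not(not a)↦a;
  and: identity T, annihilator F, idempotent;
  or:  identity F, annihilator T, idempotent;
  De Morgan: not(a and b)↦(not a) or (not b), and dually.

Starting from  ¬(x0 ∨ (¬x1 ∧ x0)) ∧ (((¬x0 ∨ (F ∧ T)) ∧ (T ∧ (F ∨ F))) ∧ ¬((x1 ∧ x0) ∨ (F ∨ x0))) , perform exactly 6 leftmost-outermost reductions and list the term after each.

  start: ¬(x0 ∨ (¬x1 ∧ x0)) ∧ (((¬x0 ∨ (F ∧ T)) ∧ (T ∧ (F ∨ F))) ∧ ¬((x1 ∧ x0) ∨ (F ∨ x0)))
  →1  (¬x0 ∧ ¬(¬x1 ∧ x0)) ∧ (((¬x0 ∨ (F ∧ T)) ∧ (T ∧ (F ∨ F))) ∧ ¬((x1 ∧ x0) ∨ (F ∨ x0)))
  →2  (¬x0 ∧ (¬¬x1 ∨ ¬x0)) ∧ (((¬x0 ∨ (F ∧ T)) ∧ (T ∧ (F ∨ F))) ∧ ¬((x1 ∧ x0) ∨ (F ∨ x0)))
  →3  (¬x0 ∧ (x1 ∨ ¬x0)) ∧ (((¬x0 ∨ (F ∧ T)) ∧ (T ∧ (F ∨ F))) ∧ ¬((x1 ∧ x0) ∨ (F ∨ x0)))
  →4  (¬x0 ∧ (x1 ∨ ¬x0)) ∧ (((¬x0 ∨ F) ∧ (T ∧ (F ∨ F))) ∧ ¬((x1 ∧ x0) ∨ (F ∨ x0)))
  →5  (¬x0 ∧ (x1 ∨ ¬x0)) ∧ ((¬x0 ∧ (T ∧ (F ∨ F))) ∧ ¬((x1 ∧ x0) ∨ (F ∨ x0)))
  →6  (¬x0 ∧ (x1 ∨ ¬x0)) ∧ ((¬x0 ∧ (F ∨ F)) ∧ ¬((x1 ∧ x0) ∨ (F ∨ x0)))

Answer: after 6 steps: (¬x0 ∧ (x1 ∨ ¬x0)) ∧ ((¬x0 ∧ (F ∨ F)) ∧ ¬((x1 ∧ x0) ∨ (F ∨ x0)))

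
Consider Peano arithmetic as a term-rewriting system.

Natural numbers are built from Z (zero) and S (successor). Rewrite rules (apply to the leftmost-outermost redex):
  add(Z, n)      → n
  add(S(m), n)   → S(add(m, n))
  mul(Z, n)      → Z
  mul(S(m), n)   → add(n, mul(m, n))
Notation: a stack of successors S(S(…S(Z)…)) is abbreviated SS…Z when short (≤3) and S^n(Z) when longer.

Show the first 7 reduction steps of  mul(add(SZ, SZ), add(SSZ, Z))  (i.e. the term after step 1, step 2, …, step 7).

Answer: after 7 steps: S(S(add(Z, mul(add(Z, SZ), add(SSZ, Z)))))

Working:
  start: mul(add(SZ, SZ), add(SSZ, Z))
  [1] mul(S(add(Z, SZ)), add(SSZ, Z))
  [2] add(add(SSZ, Z), mul(add(Z, SZ), add(SSZ, Z)))
  [3] add(S(add(SZ, Z)), mul(add(Z, SZ), add(SSZ, Z)))
  [4] S(add(add(SZ, Z), mul(add(Z, SZ), add(SSZ, Z))))
  [5] S(add(S(add(Z, Z)), mul(add(Z, SZ), add(SSZ, Z))))
  [6] S(S(add(add(Z, Z), mul(add(Z, SZ), add(SSZ, Z)))))
  [7] S(S(add(Z, mul(add(Z, SZ), add(SSZ, Z)))))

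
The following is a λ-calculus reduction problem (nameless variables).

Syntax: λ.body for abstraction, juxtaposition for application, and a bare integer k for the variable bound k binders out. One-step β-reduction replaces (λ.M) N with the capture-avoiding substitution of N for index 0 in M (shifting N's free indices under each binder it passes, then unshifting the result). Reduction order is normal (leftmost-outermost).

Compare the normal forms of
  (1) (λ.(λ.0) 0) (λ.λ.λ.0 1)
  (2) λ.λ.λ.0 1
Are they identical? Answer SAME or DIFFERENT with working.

Answer: SAME — A ⇓ λ.λ.λ.0 1, B ⇓ λ.λ.λ.0 1

Working:
Term A:
  start: (λ.(λ.0) 0) (λ.λ.λ.0 1)
  [1] (λ.0) (λ.λ.λ.0 1)
  [2] λ.λ.λ.0 1

Term B:
  start: λ.λ.λ.0 1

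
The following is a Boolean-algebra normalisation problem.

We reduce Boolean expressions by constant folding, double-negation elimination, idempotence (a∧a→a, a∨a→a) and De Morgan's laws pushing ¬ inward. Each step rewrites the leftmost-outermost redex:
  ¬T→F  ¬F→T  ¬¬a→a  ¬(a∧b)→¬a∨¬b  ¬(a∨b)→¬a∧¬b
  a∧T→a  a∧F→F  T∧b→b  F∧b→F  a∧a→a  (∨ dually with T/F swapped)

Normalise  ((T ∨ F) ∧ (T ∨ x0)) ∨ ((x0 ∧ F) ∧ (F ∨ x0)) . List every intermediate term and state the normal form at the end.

Answer: normal form = T  (in 4 steps)

Working:
  start: ((T ∨ F) ∧ (T ∨ x0)) ∨ ((x0 ∧ F) ∧ (F ∨ x0))
  [1] (T ∧ (T ∨ x0)) ∨ ((x0 ∧ F) ∧ (F ∨ x0))
  [2] (T ∨ x0) ∨ ((x0 ∧ F) ∧ (F ∨ x0))
  [3] T ∨ ((x0 ∧ F) ∧ (F ∨ x0))
  [4] T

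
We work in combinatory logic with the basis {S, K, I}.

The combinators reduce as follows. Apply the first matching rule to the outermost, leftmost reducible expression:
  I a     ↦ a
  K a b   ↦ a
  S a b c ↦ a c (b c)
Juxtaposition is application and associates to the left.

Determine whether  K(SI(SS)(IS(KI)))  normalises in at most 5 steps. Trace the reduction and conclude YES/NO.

Answer: YES — reaches normal form K(S(KI)(SS(S(KI)))) in 4 ≤ 5 steps

Working:
  start: K(SI(SS)(IS(KI)))
  [1] K(I(IS(KI))(SS(IS(KI))))
  [2] K(IS(KI)(SS(IS(KI))))
  [3] K(S(KI)(SS(IS(KI))))
  [4] K(S(KI)(SS(S(KI))))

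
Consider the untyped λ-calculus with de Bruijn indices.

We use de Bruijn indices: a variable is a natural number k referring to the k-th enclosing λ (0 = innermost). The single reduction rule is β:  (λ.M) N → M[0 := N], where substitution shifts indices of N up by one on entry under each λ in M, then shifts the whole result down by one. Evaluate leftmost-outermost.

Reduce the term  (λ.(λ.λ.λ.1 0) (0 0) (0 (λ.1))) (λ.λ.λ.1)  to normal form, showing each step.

  start: (λ.(λ.λ.λ.1 0) (0 0) (0 (λ.1))) (λ.λ.λ.1)
  [1] (λ.λ.λ.1 0) ((λ.λ.λ.1) (λ.λ.λ.1)) ((λ.λ.λ.1) (λ.λ.λ.λ.1))
  [2] (λ.λ.1 0) ((λ.λ.λ.1) (λ.λ.λ.λ.1))
  [3] λ.(λ.λ.λ.1) (λ.λ.λ.λ.1) 0
  [4] λ.(λ.λ.1) 0
  [5] λ.λ.1

Answer: normal form = λ.λ.1  (in 5 steps)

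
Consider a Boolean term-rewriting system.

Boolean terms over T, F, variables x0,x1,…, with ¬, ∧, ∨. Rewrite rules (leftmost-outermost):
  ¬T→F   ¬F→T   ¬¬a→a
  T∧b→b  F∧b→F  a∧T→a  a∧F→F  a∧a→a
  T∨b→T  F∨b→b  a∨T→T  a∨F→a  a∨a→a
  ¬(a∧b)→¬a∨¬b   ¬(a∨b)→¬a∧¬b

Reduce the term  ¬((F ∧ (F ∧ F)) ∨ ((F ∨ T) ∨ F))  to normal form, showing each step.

Answer: normal form = F  (in 11 steps)

Working:
  start: ¬((F ∧ (F ∧ F)) ∨ ((F ∨ T) ∨ F))
  →1  ¬(F ∧ (F ∧ F)) ∧ ¬((F ∨ T) ∨ F)
  →2  (¬F ∨ ¬(F ∧ F)) ∧ ¬((F ∨ T) ∨ F)
  →3  (T ∨ ¬(F ∧ F)) ∧ ¬((F ∨ T) ∨ F)
  →4  T ∧ ¬((F ∨ T) ∨ F)
  →5  ¬((F ∨ T) ∨ F)
  →6  ¬(F ∨ T) ∧ ¬F
  →7  (¬F ∧ ¬T) ∧ ¬F
  →8  (T ∧ ¬T) ∧ ¬F
  →9  ¬T ∧ ¬F
  →10  F ∧ ¬F
  →11  F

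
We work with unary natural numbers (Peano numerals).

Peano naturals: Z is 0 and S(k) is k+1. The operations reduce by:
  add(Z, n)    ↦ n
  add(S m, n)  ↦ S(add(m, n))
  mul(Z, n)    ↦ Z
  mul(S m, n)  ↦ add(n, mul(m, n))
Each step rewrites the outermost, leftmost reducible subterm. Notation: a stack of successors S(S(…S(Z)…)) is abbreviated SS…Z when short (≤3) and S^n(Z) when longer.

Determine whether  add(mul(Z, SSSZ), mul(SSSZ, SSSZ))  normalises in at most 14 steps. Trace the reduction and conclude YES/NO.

Answer: NO — after 14 steps the term is S(S(S(S(S(S(S(add(SSZ, mul(Z, SSSZ))))))))), not yet normal

Derivation:
  start: add(mul(Z, SSSZ), mul(SSSZ, SSSZ))
  step 1: add(Z, mul(SSSZ, SSSZ))
  step 2: mul(SSSZ, SSSZ)
  step 3: add(SSSZ, mul(SSZ, SSSZ))
  step 4: S(add(SSZ, mul(SSZ, SSSZ)))
  step 5: S(S(add(SZ, mul(SSZ, SSSZ))))
  step 6: S(S(S(add(Z, mul(SSZ, SSSZ)))))
  step 7: S(S(S(mul(SSZ, SSSZ))))
  step 8: S(S(S(add(SSSZ, mul(SZ, SSSZ)))))
  step 9: S(S(S(S(add(SSZ, mul(SZ, SSSZ))))))
  step 10: S(S(S(S(S(add(SZ, mul(SZ, SSSZ)))))))
  step 11: S(S(S(S(S(S(add(Z, mul(SZ, SSSZ))))))))
  step 12: S(S(S(S(S(S(mul(SZ, SSSZ)))))))
  step 13: S(S(S(S(S(S(add(SSSZ, mul(Z, SSSZ))))))))
  step 14: S(S(S(S(S(S(S(add(SSZ, mul(Z, SSSZ)))))))))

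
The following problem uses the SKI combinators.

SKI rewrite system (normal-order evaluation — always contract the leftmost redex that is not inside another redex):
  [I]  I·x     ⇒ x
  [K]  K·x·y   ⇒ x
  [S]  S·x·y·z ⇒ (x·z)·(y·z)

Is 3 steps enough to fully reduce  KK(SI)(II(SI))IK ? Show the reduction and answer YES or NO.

Answer: NO — after 3 steps the term is I(SI)K, not yet normal

Derivation:
  start: KK(SI)(II(SI))IK
  step 1: K(II(SI))IK
  step 2: II(SI)K
  step 3: I(SI)K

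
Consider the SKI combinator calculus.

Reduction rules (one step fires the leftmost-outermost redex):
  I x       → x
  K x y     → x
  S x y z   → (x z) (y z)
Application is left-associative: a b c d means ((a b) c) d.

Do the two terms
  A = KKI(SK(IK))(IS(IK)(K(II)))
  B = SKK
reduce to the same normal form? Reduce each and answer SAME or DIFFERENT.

Term A:
  start: KKI(SK(IK))(IS(IK)(K(II)))
  [1] K(SK(IK))(IS(IK)(K(II)))
  [2] SK(IK)
  [3] SKK

Term B:
  start: SKK

Answer: SAME — A ⇓ SKK, B ⇓ SKK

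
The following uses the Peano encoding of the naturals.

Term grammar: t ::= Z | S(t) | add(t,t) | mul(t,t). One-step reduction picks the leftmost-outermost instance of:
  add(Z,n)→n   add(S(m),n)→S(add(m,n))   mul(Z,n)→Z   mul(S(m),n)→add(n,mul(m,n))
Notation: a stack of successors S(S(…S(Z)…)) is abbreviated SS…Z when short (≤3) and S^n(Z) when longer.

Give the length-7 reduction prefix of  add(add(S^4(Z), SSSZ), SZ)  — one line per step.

  start: add(add(S^4(Z), SSSZ), SZ)
  [1] add(S(add(SSSZ, SSSZ)), SZ)
  [2] S(add(add(SSSZ, SSSZ), SZ))
  [3] S(add(S(add(SSZ, SSSZ)), SZ))
  [4] S(S(add(add(SSZ, SSSZ), SZ)))
  [5] S(S(add(S(add(SZ, SSSZ)), SZ)))
  [6] S(S(S(add(add(SZ, SSSZ), SZ))))
  [7] S(S(S(add(S(add(Z, SSSZ)), SZ))))

Answer: after 7 steps: S(S(S(add(S(add(Z, SSSZ)), SZ))))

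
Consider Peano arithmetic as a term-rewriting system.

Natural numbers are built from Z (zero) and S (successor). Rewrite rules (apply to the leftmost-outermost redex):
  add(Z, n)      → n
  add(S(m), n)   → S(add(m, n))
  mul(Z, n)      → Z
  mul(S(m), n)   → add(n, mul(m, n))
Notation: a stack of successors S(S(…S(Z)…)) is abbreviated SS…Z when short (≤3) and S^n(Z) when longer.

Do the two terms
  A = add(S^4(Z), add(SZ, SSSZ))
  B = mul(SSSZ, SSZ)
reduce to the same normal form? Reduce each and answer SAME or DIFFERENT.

Answer: DIFFERENT — A ⇓ S^8(Z), B ⇓ S^6(Z)

Derivation:
Term A:
  start: add(S^4(Z), add(SZ, SSSZ))
  →1  S(add(SSSZ, add(SZ, SSSZ)))
  →2  S(S(add(SSZ, add(SZ, SSSZ))))
  →3  S(S(S(add(SZ, add(SZ, SSSZ)))))
  →4  S(S(S(S(add(Z, add(SZ, SSSZ))))))
  →5  S(S(S(S(add(SZ, SSSZ)))))
  →6  S(S(S(S(S(add(Z, SSSZ))))))
  →7  S^8(Z)

Term B:
  start: mul(SSSZ, SSZ)
  →1  add(SSZ, mul(SSZ, SSZ))
  →2  S(add(SZ, mul(SSZ, SSZ)))
  →3  S(S(add(Z, mul(SSZ, SSZ))))
  →4  S(S(mul(SSZ, SSZ)))
  →5  S(S(add(SSZ, mul(SZ, SSZ))))
  →6  S(S(S(add(SZ, mul(SZ, SSZ)))))
  →7  S(S(S(S(add(Z, mul(SZ, SSZ))))))
  →8  S(S(S(S(mul(SZ, SSZ)))))
  →9  S(S(S(S(add(SSZ, mul(Z, SSZ))))))
  →10  S(S(S(S(S(add(SZ, mul(Z, SSZ)))))))
  →11  S(S(S(S(S(S(add(Z, mul(Z, SSZ))))))))
  →12  S(S(S(S(S(S(mul(Z, SSZ)))))))
  →13  S^6(Z)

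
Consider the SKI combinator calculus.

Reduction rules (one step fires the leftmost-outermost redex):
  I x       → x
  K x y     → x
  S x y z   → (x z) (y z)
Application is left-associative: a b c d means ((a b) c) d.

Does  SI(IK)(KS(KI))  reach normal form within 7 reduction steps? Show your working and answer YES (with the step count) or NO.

Answer: YES — reaches normal form S(KS) in 5 ≤ 7 steps

Working:
  start: SI(IK)(KS(KI))
  step 1: I(KS(KI))(IK(KS(KI)))
  step 2: KS(KI)(IK(KS(KI)))
  step 3: S(IK(KS(KI)))
  step 4: S(K(KS(KI)))
  step 5: S(KS)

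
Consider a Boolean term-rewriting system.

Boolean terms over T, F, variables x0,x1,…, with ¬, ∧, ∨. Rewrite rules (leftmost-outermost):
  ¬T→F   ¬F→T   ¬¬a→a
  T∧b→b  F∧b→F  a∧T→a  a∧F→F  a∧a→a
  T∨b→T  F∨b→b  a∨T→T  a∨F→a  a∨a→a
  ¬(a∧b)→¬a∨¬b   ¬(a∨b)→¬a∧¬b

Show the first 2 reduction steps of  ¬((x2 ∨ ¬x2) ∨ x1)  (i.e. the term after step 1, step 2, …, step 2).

  start: ¬((x2 ∨ ¬x2) ∨ x1)
  [1] ¬(x2 ∨ ¬x2) ∧ ¬x1
  [2] (¬x2 ∧ ¬¬x2) ∧ ¬x1

Answer: after 2 steps: (¬x2 ∧ ¬¬x2) ∧ ¬x1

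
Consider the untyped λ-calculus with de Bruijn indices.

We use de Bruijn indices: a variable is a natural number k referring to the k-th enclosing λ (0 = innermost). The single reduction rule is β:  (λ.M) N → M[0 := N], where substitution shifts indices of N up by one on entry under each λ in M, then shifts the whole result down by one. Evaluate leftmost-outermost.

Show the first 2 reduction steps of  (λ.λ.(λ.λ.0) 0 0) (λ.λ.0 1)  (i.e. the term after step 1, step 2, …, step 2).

Answer: after 2 steps: λ.(λ.0) 0

Derivation:
  start: (λ.λ.(λ.λ.0) 0 0) (λ.λ.0 1)
  [1] λ.(λ.λ.0) 0 0
  [2] λ.(λ.0) 0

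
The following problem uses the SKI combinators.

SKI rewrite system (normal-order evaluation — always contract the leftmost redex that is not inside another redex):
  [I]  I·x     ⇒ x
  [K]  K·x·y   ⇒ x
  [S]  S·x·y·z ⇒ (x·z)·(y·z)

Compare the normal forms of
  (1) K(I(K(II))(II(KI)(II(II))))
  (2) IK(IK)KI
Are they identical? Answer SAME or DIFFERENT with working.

Answer: SAME — A ⇓ KI, B ⇓ KI

Working:
Term A:
  start: K(I(K(II))(II(KI)(II(II))))
  step 1: K(K(II)(II(KI)(II(II))))
  step 2: K(II)
  step 3: KI

Term B:
  start: IK(IK)KI
  step 1: K(IK)KI
  step 2: IKI
  step 3: KI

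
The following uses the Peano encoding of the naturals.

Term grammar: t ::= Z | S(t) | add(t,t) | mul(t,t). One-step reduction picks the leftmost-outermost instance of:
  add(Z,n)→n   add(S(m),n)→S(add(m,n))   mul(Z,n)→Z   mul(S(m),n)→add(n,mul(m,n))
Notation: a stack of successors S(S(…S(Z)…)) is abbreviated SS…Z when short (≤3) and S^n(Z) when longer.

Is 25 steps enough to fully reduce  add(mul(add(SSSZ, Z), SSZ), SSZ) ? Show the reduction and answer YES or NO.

Answer: YES — reaches normal form S^8(Z) in 24 ≤ 25 steps

Working:
  start: add(mul(add(SSSZ, Z), SSZ), SSZ)
  →1  add(mul(S(add(SSZ, Z)), SSZ), SSZ)
  →2  add(add(SSZ, mul(add(SSZ, Z), SSZ)), SSZ)
  →3  add(S(add(SZ, mul(add(SSZ, Z), SSZ))), SSZ)
  →4  S(add(add(SZ, mul(add(SSZ, Z), SSZ)), SSZ))
  →5  S(add(S(add(Z, mul(add(SSZ, Z), SSZ))), SSZ))
  →6  S(S(add(add(Z, mul(add(SSZ, Z), SSZ)), SSZ)))
  →7  S(S(add(mul(add(SSZ, Z), SSZ), SSZ)))
  →8  S(S(add(mul(S(add(SZ, Z)), SSZ), SSZ)))
  →9  S(S(add(add(SSZ, mul(add(SZ, Z), SSZ)), SSZ)))
  →10  S(S(add(S(add(SZ, mul(add(SZ, Z), SSZ))), SSZ)))
  →11  S(S(S(add(add(SZ, mul(add(SZ, Z), SSZ)), SSZ))))
  →12  S(S(S(add(S(add(Z, mul(add(SZ, Z), SSZ))), SSZ))))
  →13  S(S(S(S(add(add(Z, mul(add(SZ, Z), SSZ)), SSZ)))))
  →14  S(S(S(S(add(mul(add(SZ, Z), SSZ), SSZ)))))
  →15  S(S(S(S(add(mul(S(add(Z, Z)), SSZ), SSZ)))))
  →16  S(S(S(S(add(add(SSZ, mul(add(Z, Z), SSZ)), SSZ)))))
  →17  S(S(S(S(add(S(add(SZ, mul(add(Z, Z), SSZ))), SSZ)))))
  →18  S(S(S(S(S(add(add(SZ, mul(add(Z, Z), SSZ)), SSZ))))))
  →19  S(S(S(S(S(add(S(add(Z, mul(add(Z, Z), SSZ))), SSZ))))))
  →20  S(S(S(S(S(S(add(add(Z, mul(add(Z, Z), SSZ)), SSZ)))))))
  →21  S(S(S(S(S(S(add(mul(add(Z, Z), SSZ), SSZ)))))))
  →22  S(S(S(S(S(S(add(mul(Z, SSZ), SSZ)))))))
  →23  S(S(S(S(S(S(add(Z, SSZ)))))))
  →24  S^8(Z)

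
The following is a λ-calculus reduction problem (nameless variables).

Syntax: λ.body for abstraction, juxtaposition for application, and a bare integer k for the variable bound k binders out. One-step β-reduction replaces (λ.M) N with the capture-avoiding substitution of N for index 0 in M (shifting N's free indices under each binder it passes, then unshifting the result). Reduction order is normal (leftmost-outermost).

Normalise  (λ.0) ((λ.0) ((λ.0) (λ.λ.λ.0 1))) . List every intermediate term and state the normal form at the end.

  start: (λ.0) ((λ.0) ((λ.0) (λ.λ.λ.0 1)))
  step 1: (λ.0) ((λ.0) (λ.λ.λ.0 1))
  step 2: (λ.0) (λ.λ.λ.0 1)
  step 3: λ.λ.λ.0 1

Answer: normal form = λ.λ.λ.0 1  (in 3 steps)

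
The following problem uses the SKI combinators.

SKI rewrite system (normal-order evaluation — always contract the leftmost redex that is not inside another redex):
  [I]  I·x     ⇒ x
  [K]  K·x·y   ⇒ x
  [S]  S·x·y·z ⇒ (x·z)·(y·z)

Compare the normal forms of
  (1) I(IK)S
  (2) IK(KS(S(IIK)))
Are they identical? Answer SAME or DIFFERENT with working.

Term A:
  start: I(IK)S
  →1  IKS
  →2  KS

Term B:
  start: IK(KS(S(IIK)))
  →1  K(KS(S(IIK)))
  →2  KS

Answer: SAME — A ⇓ KS, B ⇓ KS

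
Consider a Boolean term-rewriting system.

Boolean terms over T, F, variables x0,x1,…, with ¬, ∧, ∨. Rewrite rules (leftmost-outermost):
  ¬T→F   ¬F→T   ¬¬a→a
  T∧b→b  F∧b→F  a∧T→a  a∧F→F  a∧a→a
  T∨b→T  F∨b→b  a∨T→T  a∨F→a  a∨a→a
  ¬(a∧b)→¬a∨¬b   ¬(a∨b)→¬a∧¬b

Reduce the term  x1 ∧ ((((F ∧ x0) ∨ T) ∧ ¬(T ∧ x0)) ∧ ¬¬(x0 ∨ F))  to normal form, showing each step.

  start: x1 ∧ ((((F ∧ x0) ∨ T) ∧ ¬(T ∧ x0)) ∧ ¬¬(x0 ∨ F))
  step 1: x1 ∧ ((T ∧ ¬(T ∧ x0)) ∧ ¬¬(x0 ∨ F))
  step 2: x1 ∧ (¬(T ∧ x0) ∧ ¬¬(x0 ∨ F))
  step 3: x1 ∧ ((¬T ∨ ¬x0) ∧ ¬¬(x0 ∨ F))
  step 4: x1 ∧ ((F ∨ ¬x0) ∧ ¬¬(x0 ∨ F))
  step 5: x1 ∧ (¬x0 ∧ ¬¬(x0 ∨ F))
  step 6: x1 ∧ (¬x0 ∧ (x0 ∨ F))
  step 7: x1 ∧ (¬x0 ∧ x0)

Answer: normal form = x1 ∧ (¬x0 ∧ x0)  (in 7 steps)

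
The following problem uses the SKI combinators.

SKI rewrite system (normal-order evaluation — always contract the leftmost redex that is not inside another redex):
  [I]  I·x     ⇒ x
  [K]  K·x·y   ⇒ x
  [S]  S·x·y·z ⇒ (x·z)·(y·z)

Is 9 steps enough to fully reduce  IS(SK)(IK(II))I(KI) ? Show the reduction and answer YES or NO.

Answer: YES — reaches normal form KI in 8 ≤ 9 steps

Reduction:
  start: IS(SK)(IK(II))I(KI)
  [1] S(SK)(IK(II))I(KI)
  [2] SKI(IK(II)I)(KI)
  [3] K(IK(II)I)(I(IK(II)I))(KI)
  [4] IK(II)I(KI)
  [5] K(II)I(KI)
  [6] II(KI)
  [7] I(KI)
  [8] KI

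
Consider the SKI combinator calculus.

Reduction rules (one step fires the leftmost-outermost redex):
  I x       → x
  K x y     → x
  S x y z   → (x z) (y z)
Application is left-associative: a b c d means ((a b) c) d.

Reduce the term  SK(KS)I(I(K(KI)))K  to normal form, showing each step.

  start: SK(KS)I(I(K(KI)))K
  [1] KI(KSI)(I(K(KI)))K
  [2] I(I(K(KI)))K
  [3] I(K(KI))K
  [4] K(KI)K
  [5] KI

Answer: normal form = KI  (in 5 steps)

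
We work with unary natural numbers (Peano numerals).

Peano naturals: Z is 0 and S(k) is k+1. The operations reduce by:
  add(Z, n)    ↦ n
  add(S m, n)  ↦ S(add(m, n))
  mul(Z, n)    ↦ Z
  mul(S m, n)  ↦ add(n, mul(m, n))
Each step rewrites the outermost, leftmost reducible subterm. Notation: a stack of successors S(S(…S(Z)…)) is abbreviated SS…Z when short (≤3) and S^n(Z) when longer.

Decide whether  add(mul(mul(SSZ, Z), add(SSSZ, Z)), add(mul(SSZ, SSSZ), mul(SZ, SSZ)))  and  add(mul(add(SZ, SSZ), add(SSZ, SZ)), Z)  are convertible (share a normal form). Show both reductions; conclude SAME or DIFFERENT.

Term A:
  start: add(mul(mul(SSZ, Z), add(SSSZ, Z)), add(mul(SSZ, SSSZ), mul(SZ, SSZ)))
  [1] add(mul(add(Z, mul(SZ, Z)), add(SSSZ, Z)), add(mul(SSZ, SSSZ), mul(SZ, SSZ)))
  [2] add(mul(mul(SZ, Z), add(SSSZ, Z)), add(mul(SSZ, SSSZ), mul(SZ, SSZ)))
  [3] add(mul(add(Z, mul(Z, Z)), add(SSSZ, Z)), add(mul(SSZ, SSSZ), mul(SZ, SSZ)))
  [4] add(mul(mul(Z, Z), add(SSSZ, Z)), add(mul(SSZ, SSSZ), mul(SZ, SSZ)))
  [5] add(mul(Z, add(SSSZ, Z)), add(mul(SSZ, SSSZ), mul(SZ, SSZ)))
  [6] add(Z, add(mul(SSZ, SSSZ), mul(SZ, SSZ)))
  [7] add(mul(SSZ, SSSZ), mul(SZ, SSZ))
  [8] add(add(SSSZ, mul(SZ, SSSZ)), mul(SZ, SSZ))
  [9] add(S(add(SSZ, mul(SZ, SSSZ))), mul(SZ, SSZ))
  [10] S(add(add(SSZ, mul(SZ, SSSZ)), mul(SZ, SSZ)))
  [11] S(add(S(add(SZ, mul(SZ, SSSZ))), mul(SZ, SSZ)))
  [12] S(S(add(add(SZ, mul(SZ, SSSZ)), mul(SZ, SSZ))))
  [13] S(S(add(S(add(Z, mul(SZ, SSSZ))), mul(SZ, SSZ))))
  [14] S(S(S(add(add(Z, mul(SZ, SSSZ)), mul(SZ, SSZ)))))
  [15] S(S(S(add(mul(SZ, SSSZ), mul(SZ, SSZ)))))
  [16] S(S(S(add(add(SSSZ, mul(Z, SSSZ)), mul(SZ, SSZ)))))
  [17] S(S(S(add(S(add(SSZ, mul(Z, SSSZ))), mul(SZ, SSZ)))))
  [18] S(S(S(S(add(add(SSZ, mul(Z, SSSZ)), mul(SZ, SSZ))))))
  [19] S(S(S(S(add(S(add(SZ, mul(Z, SSSZ))), mul(SZ, SSZ))))))
  [20] S(S(S(S(S(add(add(SZ, mul(Z, SSSZ)), mul(SZ, SSZ)))))))
  [21] S(S(S(S(S(add(S(add(Z, mul(Z, SSSZ))), mul(SZ, SSZ)))))))
  [22] S(S(S(S(S(S(add(add(Z, mul(Z, SSSZ)), mul(SZ, SSZ))))))))
  [23] S(S(S(S(S(S(add(mul(Z, SSSZ), mul(SZ, SSZ))))))))
  [24] S(S(S(S(S(S(add(Z, mul(SZ, SSZ))))))))
  [25] S(S(S(S(S(S(mul(SZ, SSZ)))))))
  [26] S(S(S(S(S(S(add(SSZ, mul(Z, SSZ))))))))
  [27] S(S(S(S(S(S(S(add(SZ, mul(Z, SSZ)))))))))
  [28] S(S(S(S(S(S(S(S(add(Z, mul(Z, SSZ))))))))))
  [29] S(S(S(S(S(S(S(S(mul(Z, SSZ)))))))))
  [30] S^8(Z)

Term B:
  start: add(mul(add(SZ, SSZ), add(SSZ, SZ)), Z)
  [1] add(mul(S(add(Z, SSZ)), add(SSZ, SZ)), Z)
  [2] add(add(add(SSZ, SZ), mul(add(Z, SSZ), add(SSZ, SZ))), Z)
  [3] add(add(S(add(SZ, SZ)), mul(add(Z, SSZ), add(SSZ, SZ))), Z)
  [4] add(S(add(add(SZ, SZ), mul(add(Z, SSZ), add(SSZ, SZ)))), Z)
  [5] S(add(add(add(SZ, SZ), mul(add(Z, SSZ), add(SSZ, SZ))), Z))
  [6] S(add(add(S(add(Z, SZ)), mul(add(Z, SSZ), add(SSZ, SZ))), Z))
  [7] S(add(S(add(add(Z, SZ), mul(add(Z, SSZ), add(SSZ, SZ)))), Z))
  [8] S(S(add(add(add(Z, SZ), mul(add(Z, SSZ), add(SSZ, SZ))), Z)))
  [9] S(S(add(add(SZ, mul(add(Z, SSZ), add(SSZ, SZ))), Z)))
  [10] S(S(add(S(add(Z, mul(add(Z, SSZ), add(SSZ, SZ)))), Z)))
  [11] S(S(S(add(add(Z, mul(add(Z, SSZ), add(SSZ, SZ))), Z))))
  [12] S(S(S(add(mul(add(Z, SSZ), add(SSZ, SZ)), Z))))
  [13] S(S(S(add(mul(SSZ, add(SSZ, SZ)), Z))))
  [14] S(S(S(add(add(add(SSZ, SZ), mul(SZ, add(SSZ, SZ))), Z))))
  [15] S(S(S(add(add(S(add(SZ, SZ)), mul(SZ, add(SSZ, SZ))), Z))))
  [16] S(S(S(add(S(add(add(SZ, SZ), mul(SZ, add(SSZ, SZ)))), Z))))
  [17] S(S(S(S(add(add(add(SZ, SZ), mul(SZ, add(SSZ, SZ))), Z)))))
  [18] S(S(S(S(add(add(S(add(Z, SZ)), mul(SZ, add(SSZ, SZ))), Z)))))
  [19] S(S(S(S(add(S(add(add(Z, SZ), mul(SZ, add(SSZ, SZ)))), Z)))))
  [20] S(S(S(S(S(add(add(add(Z, SZ), mul(SZ, add(SSZ, SZ))), Z))))))
  [21] S(S(S(S(S(add(add(SZ, mul(SZ, add(SSZ, SZ))), Z))))))
  [22] S(S(S(S(S(add(S(add(Z, mul(SZ, add(SSZ, SZ)))), Z))))))
  [23] S(S(S(S(S(S(add(add(Z, mul(SZ, add(SSZ, SZ))), Z)))))))
  [24] S(S(S(S(S(S(add(mul(SZ, add(SSZ, SZ)), Z)))))))
  [25] S(S(S(S(S(S(add(add(add(SSZ, SZ), mul(Z, add(SSZ, SZ))), Z)))))))
  [26] S(S(S(S(S(S(add(add(S(add(SZ, SZ)), mul(Z, add(SSZ, SZ))), Z)))))))
  [27] S(S(S(S(S(S(add(S(add(add(SZ, SZ), mul(Z, add(SSZ, SZ)))), Z)))))))
  [28] S(S(S(S(S(S(S(add(add(add(SZ, SZ), mul(Z, add(SSZ, SZ))), Z))))))))
  [29] S(S(S(S(S(S(S(add(add(S(add(Z, SZ)), mul(Z, add(SSZ, SZ))), Z))))))))
  [30] S(S(S(S(S(S(S(add(S(add(add(Z, SZ), mul(Z, add(SSZ, SZ)))), Z))))))))
  [31] S(S(S(S(S(S(S(S(add(add(add(Z, SZ), mul(Z, add(SSZ, SZ))), Z)))))))))
  [32] S(S(S(S(S(S(S(S(add(add(SZ, mul(Z, add(SSZ, SZ))), Z)))))))))
  [33] S(S(S(S(S(S(S(S(add(S(add(Z, mul(Z, add(SSZ, SZ)))), Z)))))))))
  [34] S(S(S(S(S(S(S(S(S(add(add(Z, mul(Z, add(SSZ, SZ))), Z))))))))))
  [35] S(S(S(S(S(S(S(S(S(add(mul(Z, add(SSZ, SZ)), Z))))))))))
  [36] S(S(S(S(S(S(S(S(S(add(Z, Z))))))))))
  [37] S^9(Z)

Answer: DIFFERENT — A ⇓ S^8(Z), B ⇓ S^9(Z)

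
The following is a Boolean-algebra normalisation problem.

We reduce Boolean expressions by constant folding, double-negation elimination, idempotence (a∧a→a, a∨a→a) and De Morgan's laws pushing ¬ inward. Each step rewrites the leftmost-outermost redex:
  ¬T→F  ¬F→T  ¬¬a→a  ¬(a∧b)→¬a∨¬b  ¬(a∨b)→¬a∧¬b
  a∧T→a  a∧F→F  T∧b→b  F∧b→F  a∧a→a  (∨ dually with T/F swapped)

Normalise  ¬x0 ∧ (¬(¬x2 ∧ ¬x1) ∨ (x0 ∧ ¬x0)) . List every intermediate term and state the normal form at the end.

Answer: normal form = ¬x0 ∧ ((x2 ∨ x1) ∨ (x0 ∧ ¬x0))  (in 3 steps)

Derivation:
  start: ¬x0 ∧ (¬(¬x2 ∧ ¬x1) ∨ (x0 ∧ ¬x0))
  →1  ¬x0 ∧ ((¬¬x2 ∨ ¬¬x1) ∨ (x0 ∧ ¬x0))
  →2  ¬x0 ∧ ((x2 ∨ ¬¬x1) ∨ (x0 ∧ ¬x0))
  →3  ¬x0 ∧ ((x2 ∨ x1) ∨ (x0 ∧ ¬x0))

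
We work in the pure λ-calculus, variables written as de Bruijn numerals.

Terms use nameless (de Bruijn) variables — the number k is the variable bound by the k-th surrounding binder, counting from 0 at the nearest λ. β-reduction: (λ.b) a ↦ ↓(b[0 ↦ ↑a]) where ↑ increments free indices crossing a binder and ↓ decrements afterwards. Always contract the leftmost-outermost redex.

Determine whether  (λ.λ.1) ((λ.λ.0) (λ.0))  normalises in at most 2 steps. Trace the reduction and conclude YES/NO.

Answer: YES — reaches normal form λ.λ.0 in 2 ≤ 2 steps

Derivation:
  start: (λ.λ.1) ((λ.λ.0) (λ.0))
  →1  λ.(λ.λ.0) (λ.0)
  →2  λ.λ.0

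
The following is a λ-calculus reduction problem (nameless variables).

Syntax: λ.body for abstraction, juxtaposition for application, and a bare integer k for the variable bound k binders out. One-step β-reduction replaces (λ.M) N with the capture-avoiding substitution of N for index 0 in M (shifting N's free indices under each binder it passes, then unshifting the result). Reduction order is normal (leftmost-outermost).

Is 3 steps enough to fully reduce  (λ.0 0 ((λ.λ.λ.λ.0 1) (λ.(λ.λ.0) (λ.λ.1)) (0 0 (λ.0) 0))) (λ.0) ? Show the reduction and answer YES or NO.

  start: (λ.0 0 ((λ.λ.λ.λ.0 1) (λ.(λ.λ.0) (λ.λ.1)) (0 0 (λ.0) 0))) (λ.0)
  step 1: (λ.0) (λ.0) ((λ.λ.λ.λ.0 1) (λ.(λ.λ.0) (λ.λ.1)) ((λ.0) (λ.0) (λ.0) (λ.0)))
  step 2: (λ.0) ((λ.λ.λ.λ.0 1) (λ.(λ.λ.0) (λ.λ.1)) ((λ.0) (λ.0) (λ.0) (λ.0)))
  step 3: (λ.λ.λ.λ.0 1) (λ.(λ.λ.0) (λ.λ.1)) ((λ.0) (λ.0) (λ.0) (λ.0))

Answer: NO — after 3 steps the term is (λ.λ.λ.λ.0 1) (λ.(λ.λ.0) (λ.λ.1)) ((λ.0) (λ.0) (λ.0) (λ.0)), not yet normal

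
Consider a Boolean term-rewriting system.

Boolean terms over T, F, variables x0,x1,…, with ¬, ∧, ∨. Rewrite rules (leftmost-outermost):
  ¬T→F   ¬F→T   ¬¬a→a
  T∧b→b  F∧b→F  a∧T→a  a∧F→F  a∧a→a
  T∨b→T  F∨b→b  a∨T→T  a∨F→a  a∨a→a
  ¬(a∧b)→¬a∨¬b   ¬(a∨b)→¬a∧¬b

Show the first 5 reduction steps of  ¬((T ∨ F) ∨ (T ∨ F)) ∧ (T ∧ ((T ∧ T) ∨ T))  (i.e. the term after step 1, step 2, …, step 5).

  start: ¬((T ∨ F) ∨ (T ∨ F)) ∧ (T ∧ ((T ∧ T) ∨ T))
  step 1: (¬(T ∨ F) ∧ ¬(T ∨ F)) ∧ (T ∧ ((T ∧ T) ∨ T))
  step 2: ¬(T ∨ F) ∧ (T ∧ ((T ∧ T) ∨ T))
  step 3: (¬T ∧ ¬F) ∧ (T ∧ ((T ∧ T) ∨ T))
  step 4: (F ∧ ¬F) ∧ (T ∧ ((T ∧ T) ∨ T))
  step 5: F ∧ (T ∧ ((T ∧ T) ∨ T))

Answer: after 5 steps: F ∧ (T ∧ ((T ∧ T) ∨ T))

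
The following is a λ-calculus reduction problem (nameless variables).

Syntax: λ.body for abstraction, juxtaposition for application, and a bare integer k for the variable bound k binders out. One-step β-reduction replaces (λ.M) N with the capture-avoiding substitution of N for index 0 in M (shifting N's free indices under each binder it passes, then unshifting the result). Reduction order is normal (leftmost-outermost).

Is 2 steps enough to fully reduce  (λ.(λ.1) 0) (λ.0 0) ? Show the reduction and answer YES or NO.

  start: (λ.(λ.1) 0) (λ.0 0)
  →1  (λ.λ.0 0) (λ.0 0)
  →2  λ.0 0

Answer: YES — reaches normal form λ.0 0 in 2 ≤ 2 steps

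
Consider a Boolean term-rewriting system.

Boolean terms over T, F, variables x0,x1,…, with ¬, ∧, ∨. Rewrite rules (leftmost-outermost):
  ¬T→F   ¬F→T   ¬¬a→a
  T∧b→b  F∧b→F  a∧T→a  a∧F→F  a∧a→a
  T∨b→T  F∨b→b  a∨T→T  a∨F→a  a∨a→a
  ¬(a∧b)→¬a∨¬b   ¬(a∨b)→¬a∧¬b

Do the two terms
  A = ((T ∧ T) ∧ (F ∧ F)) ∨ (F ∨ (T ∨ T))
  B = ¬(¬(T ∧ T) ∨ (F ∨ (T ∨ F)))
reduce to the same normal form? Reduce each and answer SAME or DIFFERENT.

Answer: DIFFERENT — A ⇓ T, B ⇓ F

Reduction:
Term A:
  start: ((T ∧ T) ∧ (F ∧ F)) ∨ (F ∨ (T ∨ T))
  [1] (T ∧ (F ∧ F)) ∨ (F ∨ (T ∨ T))
  [2] (F ∧ F) ∨ (F ∨ (T ∨ T))
  [3] F ∨ (F ∨ (T ∨ T))
  [4] F ∨ (T ∨ T)
  [5] T ∨ T
  [6] T

Term B:
  start: ¬(¬(T ∧ T) ∨ (F ∨ (T ∨ F)))
  [1] ¬¬(T ∧ T) ∧ ¬(F ∨ (T ∨ F))
  [2] (T ∧ T) ∧ ¬(F ∨ (T ∨ F))
  [3] T ∧ ¬(F ∨ (T ∨ F))
  [4] ¬(F ∨ (T ∨ F))
  [5] ¬F ∧ ¬(T ∨ F)
  [6] T ∧ ¬(T ∨ F)
  [7] ¬(T ∨ F)
  [8] ¬T ∧ ¬F
  [9] F ∧ ¬F
  [10] F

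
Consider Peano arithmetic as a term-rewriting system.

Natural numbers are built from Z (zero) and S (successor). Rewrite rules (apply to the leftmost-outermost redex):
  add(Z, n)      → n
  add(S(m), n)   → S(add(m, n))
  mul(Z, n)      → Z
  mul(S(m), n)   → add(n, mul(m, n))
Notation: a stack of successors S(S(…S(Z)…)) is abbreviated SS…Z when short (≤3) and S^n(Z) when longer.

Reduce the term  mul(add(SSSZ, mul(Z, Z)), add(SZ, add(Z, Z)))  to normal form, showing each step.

  start: mul(add(SSSZ, mul(Z, Z)), add(SZ, add(Z, Z)))
  [1] mul(S(add(SSZ, mul(Z, Z))), add(SZ, add(Z, Z)))
  [2] add(add(SZ, add(Z, Z)), mul(add(SSZ, mul(Z, Z)), add(SZ, add(Z, Z))))
  [3] add(S(add(Z, add(Z, Z))), mul(add(SSZ, mul(Z, Z)), add(SZ, add(Z, Z))))
  [4] S(add(add(Z, add(Z, Z)), mul(add(SSZ, mul(Z, Z)), add(SZ, add(Z, Z)))))
  [5] S(add(add(Z, Z), mul(add(SSZ, mul(Z, Z)), add(SZ, add(Z, Z)))))
  [6] S(add(Z, mul(add(SSZ, mul(Z, Z)), add(SZ, add(Z, Z)))))
  [7] S(mul(add(SSZ, mul(Z, Z)), add(SZ, add(Z, Z))))
  [8] S(mul(S(add(SZ, mul(Z, Z))), add(SZ, add(Z, Z))))
  [9] S(add(add(SZ, add(Z, Z)), mul(add(SZ, mul(Z, Z)), add(SZ, add(Z, Z)))))
  [10] S(add(S(add(Z, add(Z, Z))), mul(add(SZ, mul(Z, Z)), add(SZ, add(Z, Z)))))
  [11] S(S(add(add(Z, add(Z, Z)), mul(add(SZ, mul(Z, Z)), add(SZ, add(Z, Z))))))
  [12] S(S(add(add(Z, Z), mul(add(SZ, mul(Z, Z)), add(SZ, add(Z, Z))))))
  [13] S(S(add(Z, mul(add(SZ, mul(Z, Z)), add(SZ, add(Z, Z))))))
  [14] S(S(mul(add(SZ, mul(Z, Z)), add(SZ, add(Z, Z)))))
  [15] S(S(mul(S(add(Z, mul(Z, Z))), add(SZ, add(Z, Z)))))
  [16] S(S(add(add(SZ, add(Z, Z)), mul(add(Z, mul(Z, Z)), add(SZ, add(Z, Z))))))
  [17] S(S(add(S(add(Z, add(Z, Z))), mul(add(Z, mul(Z, Z)), add(SZ, add(Z, Z))))))
  [18] S(S(S(add(add(Z, add(Z, Z)), mul(add(Z, mul(Z, Z)), add(SZ, add(Z, Z)))))))
  [19] S(S(S(add(add(Z, Z), mul(add(Z, mul(Z, Z)), add(SZ, add(Z, Z)))))))
  [20] S(S(S(add(Z, mul(add(Z, mul(Z, Z)), add(SZ, add(Z, Z)))))))
  [21] S(S(S(mul(add(Z, mul(Z, Z)), add(SZ, add(Z, Z))))))
  [22] S(S(S(mul(mul(Z, Z), add(SZ, add(Z, Z))))))
  [23] S(S(S(mul(Z, add(SZ, add(Z, Z))))))
  [24] SSSZ

Answer: normal form = SSSZ  (in 24 steps)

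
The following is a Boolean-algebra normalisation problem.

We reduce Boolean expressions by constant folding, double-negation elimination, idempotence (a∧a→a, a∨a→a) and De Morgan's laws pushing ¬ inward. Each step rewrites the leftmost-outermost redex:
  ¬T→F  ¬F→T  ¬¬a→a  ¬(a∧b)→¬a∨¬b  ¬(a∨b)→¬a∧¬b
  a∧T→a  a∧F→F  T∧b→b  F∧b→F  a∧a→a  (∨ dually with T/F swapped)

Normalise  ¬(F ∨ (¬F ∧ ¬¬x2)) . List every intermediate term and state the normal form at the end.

  start: ¬(F ∨ (¬F ∧ ¬¬x2))
  [1] ¬F ∧ ¬(¬F ∧ ¬¬x2)
  [2] T ∧ ¬(¬F ∧ ¬¬x2)
  [3] ¬(¬F ∧ ¬¬x2)
  [4] ¬¬F ∨ ¬¬¬x2
  [5] F ∨ ¬¬¬x2
  [6] ¬¬¬x2
  [7] ¬x2

Answer: normal form = ¬x2  (in 7 steps)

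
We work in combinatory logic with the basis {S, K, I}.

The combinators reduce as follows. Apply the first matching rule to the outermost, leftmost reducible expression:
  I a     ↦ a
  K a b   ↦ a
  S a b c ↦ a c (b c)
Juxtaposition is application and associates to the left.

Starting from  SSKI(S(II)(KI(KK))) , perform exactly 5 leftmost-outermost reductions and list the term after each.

  start: SSKI(S(II)(KI(KK)))
  step 1: SI(KI)(S(II)(KI(KK)))
  step 2: I(S(II)(KI(KK)))(KI(S(II)(KI(KK))))
  step 3: S(II)(KI(KK))(KI(S(II)(KI(KK))))
  step 4: II(KI(S(II)(KI(KK))))(KI(KK)(KI(S(II)(KI(KK)))))
  step 5: I(KI(S(II)(KI(KK))))(KI(KK)(KI(S(II)(KI(KK)))))

Answer: after 5 steps: I(KI(S(II)(KI(KK))))(KI(KK)(KI(S(II)(KI(KK)))))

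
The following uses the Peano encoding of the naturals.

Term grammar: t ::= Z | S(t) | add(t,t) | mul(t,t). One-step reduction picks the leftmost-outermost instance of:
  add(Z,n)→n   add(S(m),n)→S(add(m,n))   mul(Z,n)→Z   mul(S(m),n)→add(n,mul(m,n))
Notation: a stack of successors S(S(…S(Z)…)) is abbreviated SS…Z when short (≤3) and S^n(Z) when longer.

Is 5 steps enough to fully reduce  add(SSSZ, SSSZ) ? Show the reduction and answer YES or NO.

Answer: YES — reaches normal form S^6(Z) in 4 ≤ 5 steps

Derivation:
  start: add(SSSZ, SSSZ)
  →1  S(add(SSZ, SSSZ))
  →2  S(S(add(SZ, SSSZ)))
  →3  S(S(S(add(Z, SSSZ))))
  →4  S^6(Z)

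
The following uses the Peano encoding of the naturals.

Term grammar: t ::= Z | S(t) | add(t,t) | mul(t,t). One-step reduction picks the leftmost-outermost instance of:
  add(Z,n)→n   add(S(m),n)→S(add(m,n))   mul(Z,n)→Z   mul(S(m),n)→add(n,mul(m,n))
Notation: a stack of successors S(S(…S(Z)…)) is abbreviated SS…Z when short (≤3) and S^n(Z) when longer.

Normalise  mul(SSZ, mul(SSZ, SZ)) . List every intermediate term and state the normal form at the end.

  start: mul(SSZ, mul(SSZ, SZ))
  step 1: add(mul(SSZ, SZ), mul(SZ, mul(SSZ, SZ)))
  step 2: add(add(SZ, mul(SZ, SZ)), mul(SZ, mul(SSZ, SZ)))
  step 3: add(S(add(Z, mul(SZ, SZ))), mul(SZ, mul(SSZ, SZ)))
  step 4: S(add(add(Z, mul(SZ, SZ)), mul(SZ, mul(SSZ, SZ))))
  step 5: S(add(mul(SZ, SZ), mul(SZ, mul(SSZ, SZ))))
  step 6: S(add(add(SZ, mul(Z, SZ)), mul(SZ, mul(SSZ, SZ))))
  step 7: S(add(S(add(Z, mul(Z, SZ))), mul(SZ, mul(SSZ, SZ))))
  step 8: S(S(add(add(Z, mul(Z, SZ)), mul(SZ, mul(SSZ, SZ)))))
  step 9: S(S(add(mul(Z, SZ), mul(SZ, mul(SSZ, SZ)))))
  step 10: S(S(add(Z, mul(SZ, mul(SSZ, SZ)))))
  step 11: S(S(mul(SZ, mul(SSZ, SZ))))
  step 12: S(S(add(mul(SSZ, SZ), mul(Z, mul(SSZ, SZ)))))
  step 13: S(S(add(add(SZ, mul(SZ, SZ)), mul(Z, mul(SSZ, SZ)))))
  step 14: S(S(add(S(add(Z, mul(SZ, SZ))), mul(Z, mul(SSZ, SZ)))))
  step 15: S(S(S(add(add(Z, mul(SZ, SZ)), mul(Z, mul(SSZ, SZ))))))
  step 16: S(S(S(add(mul(SZ, SZ), mul(Z, mul(SSZ, SZ))))))
  step 17: S(S(S(add(add(SZ, mul(Z, SZ)), mul(Z, mul(SSZ, SZ))))))
  step 18: S(S(S(add(S(add(Z, mul(Z, SZ))), mul(Z, mul(SSZ, SZ))))))
  step 19: S(S(S(S(add(add(Z, mul(Z, SZ)), mul(Z, mul(SSZ, SZ)))))))
  step 20: S(S(S(S(add(mul(Z, SZ), mul(Z, mul(SSZ, SZ)))))))
  step 21: S(S(S(S(add(Z, mul(Z, mul(SSZ, SZ)))))))
  step 22: S(S(S(S(mul(Z, mul(SSZ, SZ))))))
  step 23: S^4(Z)

Answer: normal form = S^4(Z)  (in 23 steps)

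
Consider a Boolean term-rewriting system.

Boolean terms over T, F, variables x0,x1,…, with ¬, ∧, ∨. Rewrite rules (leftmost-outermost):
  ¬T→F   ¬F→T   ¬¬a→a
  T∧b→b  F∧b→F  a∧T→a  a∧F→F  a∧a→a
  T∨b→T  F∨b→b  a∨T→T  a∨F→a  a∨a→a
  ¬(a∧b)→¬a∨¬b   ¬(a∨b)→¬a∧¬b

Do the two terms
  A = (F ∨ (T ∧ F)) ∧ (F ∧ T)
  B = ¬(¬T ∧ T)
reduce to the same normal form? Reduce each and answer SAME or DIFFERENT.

Term A:
  start: (F ∨ (T ∧ F)) ∧ (F ∧ T)
  →1  (T ∧ F) ∧ (F ∧ T)
  →2  F ∧ (F ∧ T)
  →3  F

Term B:
  start: ¬(¬T ∧ T)
  →1  ¬¬T ∨ ¬T
  →2  T ∨ ¬T
  →3  T

Answer: DIFFERENT — A ⇓ F, B ⇓ T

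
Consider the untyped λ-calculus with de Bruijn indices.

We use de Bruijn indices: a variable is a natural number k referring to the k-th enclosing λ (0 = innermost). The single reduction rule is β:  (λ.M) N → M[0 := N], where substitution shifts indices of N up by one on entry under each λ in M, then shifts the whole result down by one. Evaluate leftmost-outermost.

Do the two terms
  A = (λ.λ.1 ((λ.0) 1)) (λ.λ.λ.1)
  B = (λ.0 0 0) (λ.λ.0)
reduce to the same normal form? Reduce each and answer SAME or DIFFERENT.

Term A:
  start: (λ.λ.1 ((λ.0) 1)) (λ.λ.λ.1)
  [1] λ.(λ.λ.λ.1) ((λ.0) (λ.λ.λ.1))
  [2] λ.λ.λ.1

Term B:
  start: (λ.0 0 0) (λ.λ.0)
  [1] (λ.λ.0) (λ.λ.0) (λ.λ.0)
  [2] (λ.0) (λ.λ.0)
  [3] λ.λ.0

Answer: DIFFERENT — A ⇓ λ.λ.λ.1, B ⇓ λ.λ.0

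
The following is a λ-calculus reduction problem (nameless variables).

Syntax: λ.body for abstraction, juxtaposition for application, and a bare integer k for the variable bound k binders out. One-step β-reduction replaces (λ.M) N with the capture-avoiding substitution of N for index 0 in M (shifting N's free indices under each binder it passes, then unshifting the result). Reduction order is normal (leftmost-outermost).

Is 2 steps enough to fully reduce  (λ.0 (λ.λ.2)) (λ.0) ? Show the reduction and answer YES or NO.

  start: (λ.0 (λ.λ.2)) (λ.0)
  step 1: (λ.0) (λ.λ.λ.0)
  step 2: λ.λ.λ.0

Answer: YES — reaches normal form λ.λ.λ.0 in 2 ≤ 2 steps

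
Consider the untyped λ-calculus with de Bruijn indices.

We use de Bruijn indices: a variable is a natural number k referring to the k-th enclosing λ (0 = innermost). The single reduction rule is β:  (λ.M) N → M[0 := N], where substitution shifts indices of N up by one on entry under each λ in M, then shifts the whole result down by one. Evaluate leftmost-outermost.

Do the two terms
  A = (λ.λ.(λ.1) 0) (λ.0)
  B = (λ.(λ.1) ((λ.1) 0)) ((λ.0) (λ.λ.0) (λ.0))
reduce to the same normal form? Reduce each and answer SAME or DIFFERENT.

Term A:
  start: (λ.λ.(λ.1) 0) (λ.0)
  →1  λ.(λ.1) 0
  →2  λ.0

Term B:
  start: (λ.(λ.1) ((λ.1) 0)) ((λ.0) (λ.λ.0) (λ.0))
  →1  (λ.(λ.0) (λ.λ.0) (λ.0)) ((λ.(λ.0) (λ.λ.0) (λ.0)) ((λ.0) (λ.λ.0) (λ.0)))
  →2  (λ.0) (λ.λ.0) (λ.0)
  →3  (λ.λ.0) (λ.0)
  →4  λ.0

Answer: SAME — A ⇓ λ.0, B ⇓ λ.0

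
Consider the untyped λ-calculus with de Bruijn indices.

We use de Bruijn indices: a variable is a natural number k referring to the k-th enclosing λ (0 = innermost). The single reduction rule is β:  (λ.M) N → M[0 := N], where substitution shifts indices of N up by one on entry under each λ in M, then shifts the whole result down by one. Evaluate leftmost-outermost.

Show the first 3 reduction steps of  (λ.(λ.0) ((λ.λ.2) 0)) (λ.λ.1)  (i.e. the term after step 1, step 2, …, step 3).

  start: (λ.(λ.0) ((λ.λ.2) 0)) (λ.λ.1)
  [1] (λ.0) ((λ.λ.λ.λ.1) (λ.λ.1))
  [2] (λ.λ.λ.λ.1) (λ.λ.1)
  [3] λ.λ.λ.1

Answer: after 3 steps: λ.λ.λ.1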